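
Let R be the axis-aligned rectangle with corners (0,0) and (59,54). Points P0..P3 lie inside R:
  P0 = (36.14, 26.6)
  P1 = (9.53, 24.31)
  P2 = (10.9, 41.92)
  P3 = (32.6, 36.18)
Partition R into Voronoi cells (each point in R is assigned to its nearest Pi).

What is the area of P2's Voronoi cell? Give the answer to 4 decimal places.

Area of P2's cell: 478.8760

1. box [0,59]×[0,54]: [(0, 0) (59, 0) (59, 54) (0, 54)]
2. ⊥bis P2·P0 via (23.52,34.26): [(0, 0) (2.7251, 0) (35.5016, 54) (0, 54)]  |A|=1032.1223
3. ⊥bis P2·P1 via (10.215,33.115): [(0, 33.9097) (22.2564, 32.1782) (35.5016, 54) (0, 54)]  |A|=610.9237
4. ⊥bis P2·P3 via (21.75,39.05): [(0, 33.9097) (19.9792, 32.3554) (25.7045, 54) (0, 54)]  |A|=478.876
5. canonical 4-gon: [(0, 33.9097) (19.9792, 32.3554) (25.7045, 54) (0, 54)]
6. shoelace: 478.876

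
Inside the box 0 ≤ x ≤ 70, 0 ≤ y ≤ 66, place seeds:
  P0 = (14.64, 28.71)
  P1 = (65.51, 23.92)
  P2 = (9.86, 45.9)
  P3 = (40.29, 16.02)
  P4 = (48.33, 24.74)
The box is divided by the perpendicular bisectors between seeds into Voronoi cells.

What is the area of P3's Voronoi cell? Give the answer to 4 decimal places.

1. box [0,70]×[0,66]: [(0, 0) (70, 0) (70, 66) (0, 66)]
2. ⊥bis P3·P0 via (27.465,22.365): [(16.4002, 0) (70, 0) (70, 66) (49.0528, 66)]  |A|=2460.0493
3. ⊥bis P3·P1 via (52.9,19.97): [(42.5798, 52.9162) (16.4002, 0) (59.1555, 0)]  |A|=1131.2234
4. ⊥bis P3·P2 via (25.075,30.96): [(43.5604, 49.7857) (38.4624, 44.5939) (16.4002, 0) (59.1555, 0)]  |A|=1120.698
5. ⊥bis P3·P4 via (44.31,20.38): [(56.2079, 9.4099) (32.0675, 31.6678) (16.4002, 0) (59.1555, 0)]  |A|=757.7598
6. canonical 4-gon: [(56.2079, 9.4099) (32.0675, 31.6678) (16.4002, 0) (59.1555, 0)]
7. shoelace: 757.7598

Area of P3's cell: 757.7598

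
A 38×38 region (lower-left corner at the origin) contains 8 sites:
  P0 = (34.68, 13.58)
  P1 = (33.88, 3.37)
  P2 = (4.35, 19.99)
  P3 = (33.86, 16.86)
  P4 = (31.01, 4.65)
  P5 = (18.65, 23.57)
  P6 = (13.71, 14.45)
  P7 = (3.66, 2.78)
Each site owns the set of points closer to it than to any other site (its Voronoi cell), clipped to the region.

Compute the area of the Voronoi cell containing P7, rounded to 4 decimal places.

Area of P7's cell: 137.2380

1. box [0,38]×[0,38]: [(0, 0) (38, 0) (38, 38) (0, 38)]
2. ⊥bis P7·P0 via (19.17,8.18): [(0, 0) (22.018, 0) (8.7878, 38) (0, 38)]  |A|=585.3095
3. ⊥bis P7·P1 via (18.77,3.075): [(0, 0) (18.83, 0) (18.6406, 9.7004) (8.7878, 38) (0, 38)]  |A|=569.8474
4. ⊥bis P7·P2 via (4.005,11.385): [(0, 11.5456) (0, 0) (18.83, 0) (18.6406, 9.7004) (18.253, 10.8138)]  |A|=208.9571
5. ⊥bis P7·P3 via (18.76,9.82): [(0, 11.5456) (0, 0) (18.83, 0) (18.6406, 9.7004) (18.253, 10.8138)]  |A|=208.9571
6. ⊥bis P7·P4 via (17.335,3.715): [(16.8458, 10.8702) (0, 11.5456) (0, 0) (17.589, 0)]  |A|=192.8449
7. ⊥bis P7·P5 via (11.155,13.175): [(16.9751, 8.9786) (14.2048, 10.9761) (0, 11.5456) (0, 0) (17.589, 0)]  |A|=190.3539
8. ⊥bis P7·P6 via (8.685,8.615): [(17.5202, 1.0063) (5.54, 11.3235) (0, 11.5456) (0, 0) (17.589, 0)]  |A|=137.238
9. canonical 5-gon: [(17.5202, 1.0063) (5.54, 11.3235) (0, 11.5456) (0, 0) (17.589, 0)]
10. shoelace: 137.238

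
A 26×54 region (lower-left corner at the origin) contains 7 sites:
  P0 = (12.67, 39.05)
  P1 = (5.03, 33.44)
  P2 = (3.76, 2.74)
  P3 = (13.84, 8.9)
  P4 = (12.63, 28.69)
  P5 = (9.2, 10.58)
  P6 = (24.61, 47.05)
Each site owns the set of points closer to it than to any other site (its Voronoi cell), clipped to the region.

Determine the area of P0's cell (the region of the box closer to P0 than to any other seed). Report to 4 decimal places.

1. box [0,26]×[0,54]: [(0, 0) (26, 0) (26, 54) (0, 54)]
2. ⊥bis P0·P1 via (8.85,36.245): [(0, 48.2974) (26, 12.8892) (26, 54) (0, 54)]  |A|=608.574
3. ⊥bis P0·P2 via (8.215,20.895): [(0, 48.2974) (22.7383, 17.3312) (26, 16.5308) (26, 54) (0, 54)]  |A|=602.6351
4. ⊥bis P0·P3 via (13.255,23.975): [(0, 48.2974) (17.7322, 24.1487) (26, 24.4696) (26, 54) (0, 54)]  |A|=560.7019
5. ⊥bis P0·P4 via (12.65,33.87): [(0, 48.2974) (10.5881, 33.878) (26, 33.8185) (26, 54) (0, 54)]  |A|=447.2943
6. ⊥bis P0·P5 via (10.935,24.815): [(0, 48.2974) (10.5881, 33.878) (26, 33.8185) (26, 54) (0, 54)]  |A|=447.2943
7. ⊥bis P0·P6 via (18.64,43.05): [(0, 48.2974) (10.5881, 33.878) (24.8222, 33.823) (11.3033, 54) (0, 54)]  |A|=287.1423
8. canonical 5-gon: [(0, 48.2974) (10.5881, 33.878) (24.8222, 33.823) (11.3033, 54) (0, 54)]
9. shoelace: 287.1423

Area of P0's cell: 287.1423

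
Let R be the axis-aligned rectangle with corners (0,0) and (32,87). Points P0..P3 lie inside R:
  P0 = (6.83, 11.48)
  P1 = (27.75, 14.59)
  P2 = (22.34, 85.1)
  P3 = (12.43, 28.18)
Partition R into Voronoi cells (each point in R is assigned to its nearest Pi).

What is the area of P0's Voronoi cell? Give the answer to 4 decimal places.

Area of P0's cell: 359.8038

1. box [0,32]×[0,87]: [(0, 0) (32, 0) (32, 87) (0, 87)]
2. ⊥bis P0·P1 via (17.29,13.035): [(0, 0) (19.2278, 0) (6.2942, 87) (0, 87)]  |A|=1110.2092
3. ⊥bis P0·P2 via (14.585,48.29): [(0, 51.3627) (0, 0) (19.2278, 0) (11.9669, 48.8416)]  |A|=776.8853
4. ⊥bis P0·P3 via (9.63,19.83): [(0, 23.0592) (0, 0) (19.2278, 0) (16.6287, 17.4831)]  |A|=359.8038
5. canonical 4-gon: [(0, 23.0592) (0, 0) (19.2278, 0) (16.6287, 17.4831)]
6. shoelace: 359.8038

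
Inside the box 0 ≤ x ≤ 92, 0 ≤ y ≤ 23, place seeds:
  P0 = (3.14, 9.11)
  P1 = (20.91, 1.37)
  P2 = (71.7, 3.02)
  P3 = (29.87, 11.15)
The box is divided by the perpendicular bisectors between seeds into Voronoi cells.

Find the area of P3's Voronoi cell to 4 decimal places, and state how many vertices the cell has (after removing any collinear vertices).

Area of P3's cell: 700.5794 (5 vertices)

1. box [0,92]×[0,23]: [(0, 0) (92, 0) (92, 23) (0, 23)]
2. ⊥bis P3·P0 via (16.505,10.13): [(17.2781, 0) (92, 0) (92, 23) (15.5228, 23)]  |A|=1738.7898
3. ⊥bis P3·P1 via (25.39,6.26): [(16.1546, 14.721) (32.2229, 0) (92, 0) (92, 23) (15.5228, 23)]  |A|=1628.7883
4. ⊥bis P3·P2 via (50.785,7.085): [(16.1546, 14.721) (32.2229, 0) (49.408, 0) (53.8782, 23) (15.5228, 23)]  |A|=700.5794
5. canonical 5-gon: [(16.1546, 14.721) (32.2229, 0) (49.408, 0) (53.8782, 23) (15.5228, 23)]
6. shoelace: 700.5794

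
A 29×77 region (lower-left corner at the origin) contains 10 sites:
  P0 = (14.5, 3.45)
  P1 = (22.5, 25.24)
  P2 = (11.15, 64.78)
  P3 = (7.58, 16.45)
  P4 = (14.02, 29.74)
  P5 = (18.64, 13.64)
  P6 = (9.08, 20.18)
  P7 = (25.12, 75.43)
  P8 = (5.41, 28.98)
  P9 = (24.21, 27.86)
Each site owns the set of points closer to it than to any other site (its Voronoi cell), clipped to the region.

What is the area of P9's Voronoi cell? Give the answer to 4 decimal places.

1. box [0,29]×[0,77]: [(0, 0) (29, 0) (29, 77) (0, 77)]
2. ⊥bis P9·P0 via (19.355,15.655): [(0, 23.3542) (29, 11.8183) (29, 77) (0, 77)]  |A|=1722.9985
3. ⊥bis P9·P1 via (23.355,26.55): [(0, 41.7931) (29, 22.8657) (29, 77) (0, 77)]  |A|=1295.4472
4. ⊥bis P9·P2 via (17.68,46.32): [(1.7162, 40.673) (29, 22.8657) (29, 50.3243)]  |A|=374.5876
5. ⊥bis P9·P3 via (15.895,22.155): [(2.9019, 41.0924) (4.3845, 38.9315) (29, 22.8657) (29, 50.3243)]  |A|=372.9957
6. ⊥bis P9·P4 via (19.115,28.8): [(22.6732, 48.0863) (19.2002, 29.2617) (29, 22.8657) (29, 50.3243)]  |A|=190.2079
7. ⊥bis P9·P5 via (21.425,20.75): [(22.6732, 48.0863) (19.2002, 29.2617) (29, 22.8657) (29, 50.3243)]  |A|=190.2079
8. ⊥bis P9·P6 via (16.645,24.02): [(22.6732, 48.0863) (19.2002, 29.2617) (29, 22.8657) (29, 50.3243)]  |A|=190.2079
9. ⊥bis P9·P7 via (24.665,51.645): [(22.6732, 48.0863) (19.2002, 29.2617) (29, 22.8657) (29, 50.3243)]  |A|=190.2079
10. ⊥bis P9·P8 via (14.81,28.42): [(22.6732, 48.0863) (19.2002, 29.2617) (29, 22.8657) (29, 50.3243)]  |A|=190.2079
11. canonical 4-gon: [(22.6732, 48.0863) (19.2002, 29.2617) (29, 22.8657) (29, 50.3243)]
12. shoelace: 190.2079

Area of P9's cell: 190.2079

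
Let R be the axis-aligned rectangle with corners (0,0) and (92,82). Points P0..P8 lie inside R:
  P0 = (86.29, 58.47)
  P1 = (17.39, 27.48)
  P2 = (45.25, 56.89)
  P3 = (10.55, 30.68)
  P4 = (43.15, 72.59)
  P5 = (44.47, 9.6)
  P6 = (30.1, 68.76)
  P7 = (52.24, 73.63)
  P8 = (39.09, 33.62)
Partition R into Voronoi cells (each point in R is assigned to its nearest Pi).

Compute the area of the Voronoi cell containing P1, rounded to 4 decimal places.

1. box [0,92]×[0,82]: [(0, 0) (92, 0) (92, 82) (0, 82)]
2. ⊥bis P1·P0 via (51.84,42.975): [(0, 0) (71.1694, 0) (34.2872, 82) (0, 82)]  |A|=4323.7222
3. ⊥bis P1·P2 via (31.32,42.185): [(0, 71.8543) (0, 0) (71.1694, 0) (67.6931, 7.7289)]  |A|=2707.0511
4. ⊥bis P1·P3 via (13.97,29.08): [(23.5462, 49.5491) (0.3653, 0) (71.1694, 0) (67.6931, 7.7289)]  |A|=1852.0525
5. ⊥bis P1·P4 via (30.27,50.035): [(23.5462, 49.5491) (0.3653, 0) (71.1694, 0) (67.6931, 7.7289)]  |A|=1852.0525
6. ⊥bis P1·P5 via (30.93,18.54): [(40.6847, 33.3139) (23.5462, 49.5491) (0.3653, 0) (18.6887, 0)]  |A|=917.9827
7. ⊥bis P1·P6 via (23.745,48.12): [(40.6847, 33.3139) (25.6855, 47.5225) (22.9868, 48.3534) (0.3653, 0) (18.6887, 0)]  |A|=916.1369
8. ⊥bis P1·P7 via (34.815,50.555): [(40.6847, 33.3139) (25.6855, 47.5225) (22.9868, 48.3534) (0.3653, 0) (18.6887, 0)]  |A|=916.1369
9. ⊥bis P1·P8 via (28.24,30.55): [(31.4258, 19.2909) (23.2231, 48.2807) (22.9868, 48.3534) (0.3653, 0) (18.6887, 0)]  |A|=712.609
10. canonical 5-gon: [(31.4258, 19.2909) (23.2231, 48.2807) (22.9868, 48.3534) (0.3653, 0) (18.6887, 0)]
11. shoelace: 712.609

Area of P1's cell: 712.6090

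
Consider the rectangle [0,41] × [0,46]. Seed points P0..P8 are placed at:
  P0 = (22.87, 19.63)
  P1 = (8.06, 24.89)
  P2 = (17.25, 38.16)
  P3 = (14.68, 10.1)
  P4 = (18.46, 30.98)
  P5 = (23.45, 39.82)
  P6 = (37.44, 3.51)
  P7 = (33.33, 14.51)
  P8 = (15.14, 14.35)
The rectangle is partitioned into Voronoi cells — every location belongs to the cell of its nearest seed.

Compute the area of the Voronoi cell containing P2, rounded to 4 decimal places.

Area of P2's cell: 210.1736

1. box [0,41]×[0,46]: [(0, 0) (41, 0) (41, 46) (0, 46)]
2. ⊥bis P2·P0 via (20.06,28.895): [(0, 22.811) (41, 35.2459) (41, 46) (0, 46)]  |A|=695.8336
3. ⊥bis P2·P1 via (12.655,31.525): [(0, 40.2891) (17.5513, 28.1341) (41, 35.2459) (41, 46) (0, 46)]  |A|=542.4518
4. ⊥bis P2·P3 via (15.965,24.13): [(0, 40.2891) (17.5513, 28.1341) (41, 35.2459) (41, 46) (0, 46)]  |A|=542.4518
5. ⊥bis P2·P4 via (17.855,34.57): [(0, 40.2891) (10.1364, 33.2692) (41, 38.4705) (41, 46) (0, 46)]  |A|=406.1188
6. ⊥bis P2·P5 via (20.35,38.99): [(0, 40.2891) (10.1364, 33.2692) (21.3746, 35.1631) (18.4731, 46) (0, 46)]  |A|=210.1736
7. ⊥bis P2·P6 via (27.345,20.835): [(0, 40.2891) (10.1364, 33.2692) (21.3746, 35.1631) (18.4731, 46) (0, 46)]  |A|=210.1736
8. ⊥bis P2·P7 via (25.29,26.335): [(0, 40.2891) (10.1364, 33.2692) (21.3746, 35.1631) (18.4731, 46) (0, 46)]  |A|=210.1736
9. ⊥bis P2·P8 via (16.195,26.255): [(0, 40.2891) (10.1364, 33.2692) (21.3746, 35.1631) (18.4731, 46) (0, 46)]  |A|=210.1736
10. canonical 5-gon: [(0, 40.2891) (10.1364, 33.2692) (21.3746, 35.1631) (18.4731, 46) (0, 46)]
11. shoelace: 210.1736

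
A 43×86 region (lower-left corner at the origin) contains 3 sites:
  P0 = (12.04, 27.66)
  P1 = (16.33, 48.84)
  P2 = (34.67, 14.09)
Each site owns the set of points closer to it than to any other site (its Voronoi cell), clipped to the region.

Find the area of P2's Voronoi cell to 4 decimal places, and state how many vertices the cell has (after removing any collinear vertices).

Area of P2's cell: 789.1455 (4 vertices)

1. box [0,43]×[0,86]: [(0, 0) (43, 0) (43, 86) (0, 86)]
2. ⊥bis P2·P0 via (23.355,20.875): [(10.8374, 0) (43, 0) (43, 53.636)]  |A|=862.5367
3. ⊥bis P2·P1 via (25.5,31.465): [(31.6523, 34.712) (10.8374, 0) (43, 0) (43, 40.701)]  |A|=789.1455
4. canonical 4-gon: [(31.6523, 34.712) (10.8374, 0) (43, 0) (43, 40.701)]
5. shoelace: 789.1455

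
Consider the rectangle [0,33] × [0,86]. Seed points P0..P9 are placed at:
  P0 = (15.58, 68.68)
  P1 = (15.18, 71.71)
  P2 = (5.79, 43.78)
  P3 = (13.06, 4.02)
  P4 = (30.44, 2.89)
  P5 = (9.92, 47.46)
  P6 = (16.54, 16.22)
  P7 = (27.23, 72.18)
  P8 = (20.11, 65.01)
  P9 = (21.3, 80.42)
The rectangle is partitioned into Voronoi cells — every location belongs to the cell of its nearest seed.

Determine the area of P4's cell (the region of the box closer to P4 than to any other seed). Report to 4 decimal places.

1. box [0,33]×[0,86]: [(0, 0) (33, 0) (33, 86) (0, 86)]
2. ⊥bis P4·P0 via (23.01,35.785): [(0, 30.5877) (0, 0) (33, 0) (33, 38.0414)]  |A|=1132.3813
3. ⊥bis P4·P1 via (22.81,37.3): [(0, 30.5877) (0, 0) (33, 0) (33, 38.0414)]  |A|=1132.3813
4. ⊥bis P4·P2 via (18.115,23.335): [(0, 12.4146) (0, 0) (33, 0) (33, 32.3082)]  |A|=737.9268
5. ⊥bis P4·P3 via (21.75,3.455): [(23.2436, 26.4267) (21.5254, 0) (33, 0) (33, 32.3082)]  |A|=309.225
6. ⊥bis P4·P5 via (20.18,25.175): [(24.3583, 27.0987) (23.2436, 26.4267) (21.5254, 0) (33, 0) (33, 31.0773)]  |A|=303.9064
7. ⊥bis P4·P6 via (23.49,9.555): [(22.0489, 8.0523) (21.5254, 0) (33, 0) (33, 19.4717)]  |A|=152.8165
8. ⊥bis P4·P7 via (28.835,37.535): [(22.0489, 8.0523) (21.5254, 0) (33, 0) (33, 19.4717)]  |A|=152.8165
9. ⊥bis P4·P8 via (25.275,33.95): [(22.0489, 8.0523) (21.5254, 0) (33, 0) (33, 19.4717)]  |A|=152.8165
10. ⊥bis P4·P9 via (25.87,41.655): [(22.0489, 8.0523) (21.5254, 0) (33, 0) (33, 19.4717)]  |A|=152.8165
11. canonical 4-gon: [(22.0489, 8.0523) (21.5254, 0) (33, 0) (33, 19.4717)]
12. shoelace: 152.8165

Area of P4's cell: 152.8165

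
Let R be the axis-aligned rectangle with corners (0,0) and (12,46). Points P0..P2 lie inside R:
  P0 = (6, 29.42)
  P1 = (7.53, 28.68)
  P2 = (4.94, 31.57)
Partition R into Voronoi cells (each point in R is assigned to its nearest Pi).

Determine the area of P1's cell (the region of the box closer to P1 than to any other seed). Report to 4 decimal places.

1. box [0,12]×[0,46]: [(0, 0) (12, 0) (12, 46) (0, 46)]
2. ⊥bis P1·P0 via (6.765,29.05): [(0, 15.0629) (0, 0) (12, 0) (12, 39.8737)]  |A|=329.6197
3. ⊥bis P1·P2 via (6.235,30.125): [(8.0882, 31.7858) (0, 15.0629) (0, 0) (12, 0) (12, 35.2916)]  |A|=320.6575
4. canonical 5-gon: [(8.0882, 31.7858) (0, 15.0629) (0, 0) (12, 0) (12, 35.2916)]
5. shoelace: 320.6575

Area of P1's cell: 320.6575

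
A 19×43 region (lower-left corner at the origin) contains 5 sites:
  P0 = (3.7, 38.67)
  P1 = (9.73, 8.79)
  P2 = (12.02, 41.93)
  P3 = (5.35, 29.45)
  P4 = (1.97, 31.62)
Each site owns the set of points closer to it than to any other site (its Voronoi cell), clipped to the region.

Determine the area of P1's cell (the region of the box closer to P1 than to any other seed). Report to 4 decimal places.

1. box [0,19]×[0,43]: [(0, 0) (19, 0) (19, 43) (0, 43)]
2. ⊥bis P1·P0 via (6.715,23.73): [(0, 22.3749) (0, 0) (19, 0) (19, 26.2092)]  |A|=461.5486
3. ⊥bis P1·P2 via (10.875,25.36): [(13.7929, 25.1584) (0, 22.3749) (0, 0) (19, 0) (19, 24.7986)]  |A|=457.8759
4. ⊥bis P1·P3 via (7.54,19.12): [(0, 17.5215) (0, 0) (19, 0) (19, 21.5496)]  |A|=371.175
5. ⊥bis P1·P4 via (5.85,20.205): [(0, 17.5215) (0, 0) (19, 0) (19, 21.5496)]  |A|=371.175
6. canonical 4-gon: [(0, 17.5215) (0, 0) (19, 0) (19, 21.5496)]
7. shoelace: 371.175

Area of P1's cell: 371.1750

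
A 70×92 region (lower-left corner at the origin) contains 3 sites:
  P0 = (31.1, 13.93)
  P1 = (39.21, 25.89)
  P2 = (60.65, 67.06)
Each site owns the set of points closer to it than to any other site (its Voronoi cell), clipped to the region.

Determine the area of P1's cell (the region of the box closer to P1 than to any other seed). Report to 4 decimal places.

1. box [0,70]×[0,92]: [(0, 0) (70, 0) (70, 92) (0, 92)]
2. ⊥bis P1·P0 via (35.155,19.91): [(0, 43.7484) (64.5167, 0) (70, 0) (70, 92) (0, 92)]  |A|=5028.7488
3. ⊥bis P1·P2 via (49.93,46.475): [(0, 72.4769) (0, 43.7484) (64.5167, 0) (70, 0) (70, 36.0232)]  |A|=2386.253
4. canonical 5-gon: [(0, 72.4769) (0, 43.7484) (64.5167, 0) (70, 0) (70, 36.0232)]
5. shoelace: 2386.253

Area of P1's cell: 2386.2530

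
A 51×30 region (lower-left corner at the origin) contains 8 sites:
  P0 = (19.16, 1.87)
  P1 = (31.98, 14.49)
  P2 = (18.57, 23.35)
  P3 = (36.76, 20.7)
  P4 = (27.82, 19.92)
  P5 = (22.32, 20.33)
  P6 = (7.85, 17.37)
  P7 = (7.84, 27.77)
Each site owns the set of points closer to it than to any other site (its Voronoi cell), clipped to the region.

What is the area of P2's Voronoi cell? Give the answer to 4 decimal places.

Area of P2's cell: 107.6546

1. box [0,51]×[0,30]: [(0, 0) (51, 0) (51, 30) (0, 30)]
2. ⊥bis P2·P0 via (18.865,12.61): [(0, 12.0918) (51, 13.4927) (51, 30) (0, 30)]  |A|=877.5954
3. ⊥bis P2·P1 via (25.275,18.92): [(0, 12.0918) (21.1474, 12.6727) (32.5956, 30) (0, 30)]  |A|=471.7523
4. ⊥bis P2·P3 via (27.665,22.025): [(0, 12.0918) (21.1474, 12.6727) (27.7608, 22.6823) (28.8268, 30) (0, 30)]  |A|=457.9631
5. ⊥bis P2·P4 via (23.195,21.635): [(0, 12.0918) (19.8586, 12.6373) (26.2968, 30) (0, 30)]  |A|=406.1073
6. ⊥bis P2·P5 via (20.445,21.84): [(0, 12.0918) (12.8794, 12.4456) (25.6827, 28.3437) (26.2968, 30) (0, 30)]  |A|=351.8565
7. ⊥bis P2·P6 via (13.21,20.36): [(15.683, 15.9269) (25.6827, 28.3437) (26.2968, 30) (7.8325, 30)]  |A|=134.3939
8. ⊥bis P2·P7 via (13.205,25.56): [(11.975, 22.574) (15.683, 15.9269) (25.6827, 28.3437) (26.2968, 30) (15.034, 30)]  |A|=107.6546
9. canonical 5-gon: [(11.975, 22.574) (15.683, 15.9269) (25.6827, 28.3437) (26.2968, 30) (15.034, 30)]
10. shoelace: 107.6546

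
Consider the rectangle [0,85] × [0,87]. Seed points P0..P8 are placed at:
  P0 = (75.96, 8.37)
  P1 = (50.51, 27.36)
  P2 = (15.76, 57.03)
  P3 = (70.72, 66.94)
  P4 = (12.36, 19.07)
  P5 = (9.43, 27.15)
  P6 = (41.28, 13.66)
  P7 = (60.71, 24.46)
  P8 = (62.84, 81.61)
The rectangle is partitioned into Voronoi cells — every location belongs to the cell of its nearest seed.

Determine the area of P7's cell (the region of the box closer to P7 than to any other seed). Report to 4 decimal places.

Area of P7's cell: 722.6634

1. box [0,85]×[0,87]: [(0, 0) (85, 0) (85, 87) (0, 87)]
2. ⊥bis P7·P0 via (68.335,16.415): [(0, 0) (51.0158, 0) (85, 32.21) (85, 87) (0, 87)]  |A|=6847.6853
3. ⊥bis P7·P1 via (55.61,25.91): [(48.2434, 0) (51.0158, 0) (85, 32.21) (85, 87) (72.9787, 87)]  |A|=1574.5214
4. ⊥bis P7·P2 via (38.235,40.745): [(48.2434, 0) (51.0158, 0) (85, 32.21) (85, 87) (72.9787, 87)]  |A|=1574.5214
5. ⊥bis P7·P3 via (65.715,45.7): [(61.5178, 46.689) (48.2434, 0) (51.0158, 0) (85, 32.21) (85, 41.1557)]  |A|=793.9633
6. ⊥bis P7·P4 via (36.535,21.765): [(61.5178, 46.689) (48.2434, 0) (51.0158, 0) (85, 32.21) (85, 41.1557)]  |A|=793.9633
7. ⊥bis P7·P5 via (35.07,25.805): [(61.5178, 46.689) (48.2434, 0) (51.0158, 0) (85, 32.21) (85, 41.1557)]  |A|=793.9633
8. ⊥bis P7·P6 via (50.995,19.06): [(61.5178, 46.689) (52.7598, 15.885) (57.941, 6.5636) (85, 32.21) (85, 41.1557)]  |A|=722.6634
9. ⊥bis P7·P8 via (61.775,53.035): [(61.5178, 46.689) (52.7598, 15.885) (57.941, 6.5636) (85, 32.21) (85, 41.1557)]  |A|=722.6634
10. canonical 5-gon: [(61.5178, 46.689) (52.7598, 15.885) (57.941, 6.5636) (85, 32.21) (85, 41.1557)]
11. shoelace: 722.6634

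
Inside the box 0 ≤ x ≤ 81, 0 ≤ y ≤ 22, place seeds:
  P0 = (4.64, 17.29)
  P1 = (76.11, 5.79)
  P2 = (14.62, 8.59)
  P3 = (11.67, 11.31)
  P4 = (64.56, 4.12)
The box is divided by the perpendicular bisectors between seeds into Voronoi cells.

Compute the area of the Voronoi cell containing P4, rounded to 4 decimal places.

Area of P4's cell: 648.0144

1. box [0,81]×[0,22]: [(0, 0) (81, 0) (81, 22) (0, 22)]
2. ⊥bis P4·P0 via (34.6,10.705): [(32.2471, 0) (81, 0) (81, 22) (37.0826, 22)]  |A|=1019.3735
3. ⊥bis P4·P1 via (70.335,4.955): [(32.2471, 0) (71.0514, 0) (67.8705, 22) (37.0826, 22)]  |A|=765.5147
4. ⊥bis P4·P2 via (39.59,6.355): [(39.0212, 0) (71.0514, 0) (67.8705, 22) (40.9903, 22)]  |A|=648.0144
5. ⊥bis P4·P3 via (38.115,7.715): [(39.0212, 0) (71.0514, 0) (67.8705, 22) (40.9903, 22)]  |A|=648.0144
6. canonical 4-gon: [(39.0212, 0) (71.0514, 0) (67.8705, 22) (40.9903, 22)]
7. shoelace: 648.0144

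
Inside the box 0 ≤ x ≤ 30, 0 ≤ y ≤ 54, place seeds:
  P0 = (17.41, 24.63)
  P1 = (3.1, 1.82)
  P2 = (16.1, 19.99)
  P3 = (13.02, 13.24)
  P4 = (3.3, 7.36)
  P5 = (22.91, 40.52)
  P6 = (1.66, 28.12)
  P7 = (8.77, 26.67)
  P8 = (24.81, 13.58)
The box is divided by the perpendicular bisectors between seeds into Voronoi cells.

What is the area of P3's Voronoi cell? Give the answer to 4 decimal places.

Area of P3's cell: 168.6765

1. box [0,30]×[0,54]: [(0, 0) (30, 0) (30, 54) (0, 54)]
2. ⊥bis P3·P0 via (15.215,18.935): [(0, 24.7993) (0, 0) (30, 0) (30, 13.2365)]  |A|=570.536
3. ⊥bis P3·P1 via (8.06,7.53): [(0, 24.7993) (0, 14.5313) (16.7286, 0) (30, 0) (30, 13.2365)]  |A|=448.9915
4. ⊥bis P3·P2 via (14.56,16.615): [(0, 23.2587) (0, 14.5313) (16.7286, 0) (30, 0) (30, 9.5698)]  |A|=370.8824
5. ⊥bis P3·P4 via (8.16,10.3): [(0.4431, 23.0565) (11.8021, 4.2795) (16.7286, 0) (30, 0) (30, 9.5698)]  |A|=316.3703
6. ⊥bis P3·P5 via (17.965,26.88): [(0.4431, 23.0565) (11.8021, 4.2795) (16.7286, 0) (30, 0) (30, 9.5698)]  |A|=316.3703
7. ⊥bis P3·P6 via (7.34,20.68): [(6.7083, 20.1977) (3.6055, 17.8289) (11.8021, 4.2795) (16.7286, 0) (30, 0) (30, 9.5698)]  |A|=304.5147
8. ⊥bis P3·P7 via (10.895,19.955): [(8.7369, 19.2721) (3.6972, 17.6772) (11.8021, 4.2795) (16.7286, 0) (30, 0) (30, 9.5698)]  |A|=300.2205
9. ⊥bis P3·P8 via (18.915,13.41): [(18.8794, 14.6441) (8.7369, 19.2721) (3.6972, 17.6772) (11.8021, 4.2795) (16.7286, 0) (19.3017, 0)]  |A|=168.6765
10. canonical 6-gon: [(18.8794, 14.6441) (8.7369, 19.2721) (3.6972, 17.6772) (11.8021, 4.2795) (16.7286, 0) (19.3017, 0)]
11. shoelace: 168.6765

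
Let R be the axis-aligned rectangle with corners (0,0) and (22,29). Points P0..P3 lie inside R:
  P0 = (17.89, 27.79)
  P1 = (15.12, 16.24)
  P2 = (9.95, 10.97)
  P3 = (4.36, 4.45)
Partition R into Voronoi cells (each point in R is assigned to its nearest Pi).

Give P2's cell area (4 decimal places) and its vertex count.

Area of P2's cell: 220.6614 (5 vertices)

1. box [0,22]×[0,29]: [(0, 0) (22, 0) (22, 29) (0, 29)]
2. ⊥bis P2·P0 via (13.92,19.38): [(0, 25.951) (0, 0) (22, 0) (22, 15.5658)]  |A|=456.6849
3. ⊥bis P2·P1 via (12.535,13.605): [(0, 25.9021) (0, 0) (22, 0) (22, 4.3196)]  |A|=332.4392
4. ⊥bis P2·P3 via (7.155,7.71): [(0, 25.9021) (0, 13.8444) (16.1477, 0) (22, 0) (22, 4.3196)]  |A|=220.6614
5. canonical 5-gon: [(0, 25.9021) (0, 13.8444) (16.1477, 0) (22, 0) (22, 4.3196)]
6. shoelace: 220.6614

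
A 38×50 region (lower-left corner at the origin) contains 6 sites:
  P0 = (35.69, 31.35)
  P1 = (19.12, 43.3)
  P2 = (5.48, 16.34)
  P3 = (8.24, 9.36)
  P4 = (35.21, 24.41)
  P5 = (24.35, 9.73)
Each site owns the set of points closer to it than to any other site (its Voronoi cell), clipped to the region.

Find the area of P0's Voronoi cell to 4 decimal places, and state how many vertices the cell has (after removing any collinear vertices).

1. box [0,38]×[0,50]: [(0, 0) (38, 0) (38, 50) (0, 50)]
2. ⊥bis P0·P1 via (27.405,37.325): [(0.4868, 0) (38, 0) (38, 50) (36.546, 50)]  |A|=974.1789
3. ⊥bis P0·P2 via (20.585,23.845): [(19.4014, 26.2271) (32.4325, 0) (38, 0) (38, 50) (36.546, 50)]  |A|=555.2571
4. ⊥bis P0·P3 via (21.965,20.355): [(19.4014, 26.2271) (22.8972, 19.1914) (38, 0.3386) (38, 50) (36.546, 50)]  |A|=499.2765
5. ⊥bis P0·P4 via (35.45,27.88): [(21.2993, 28.8587) (38, 27.7036) (38, 50) (36.546, 50)]  |A|=201.5526
6. ⊥bis P0·P5 via (30.02,20.54): [(21.2993, 28.8587) (38, 27.7036) (38, 50) (36.546, 50)]  |A|=201.5526
7. canonical 4-gon: [(21.2993, 28.8587) (38, 27.7036) (38, 50) (36.546, 50)]
8. shoelace: 201.5526

Area of P0's cell: 201.5526 (4 vertices)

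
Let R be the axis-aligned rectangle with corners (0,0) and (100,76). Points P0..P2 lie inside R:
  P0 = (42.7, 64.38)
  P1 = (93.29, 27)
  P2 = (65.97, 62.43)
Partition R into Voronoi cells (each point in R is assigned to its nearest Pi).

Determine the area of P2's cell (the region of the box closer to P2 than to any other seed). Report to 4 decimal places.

Area of P2's cell: 1574.0405

1. box [0,100]×[0,76]: [(0, 0) (100, 0) (100, 76) (0, 76)]
2. ⊥bis P2·P0 via (54.335,63.405): [(49.0217, 0) (100, 0) (100, 76) (55.3904, 76)]  |A|=3632.3372
3. ⊥bis P2·P1 via (79.63,44.715): [(50.9132, 22.5715) (100, 60.4223) (100, 76) (55.3904, 76)]  |A|=1574.0405
4. canonical 4-gon: [(50.9132, 22.5715) (100, 60.4223) (100, 76) (55.3904, 76)]
5. shoelace: 1574.0405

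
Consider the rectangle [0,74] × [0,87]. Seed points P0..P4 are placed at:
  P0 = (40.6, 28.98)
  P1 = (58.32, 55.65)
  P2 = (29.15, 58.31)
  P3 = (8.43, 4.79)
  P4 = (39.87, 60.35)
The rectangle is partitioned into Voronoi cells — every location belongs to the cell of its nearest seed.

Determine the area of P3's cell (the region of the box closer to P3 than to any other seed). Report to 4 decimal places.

1. box [0,74]×[0,87]: [(0, 0) (74, 0) (74, 87) (0, 87)]
2. ⊥bis P3·P0 via (24.515,16.885): [(0, 49.4872) (0, 0) (37.2116, 0)]  |A|=920.7481
3. ⊥bis P3·P1 via (33.375,30.22): [(0, 49.4872) (0, 0) (37.2116, 0)]  |A|=920.7481
4. ⊥bis P3·P2 via (18.79,31.55): [(11.3104, 34.4457) (0, 38.8245) (0, 0) (37.2116, 0)]  |A|=860.4483
5. ⊥bis P3·P4 via (24.15,32.57): [(11.3104, 34.4457) (0, 38.8245) (0, 0) (37.2116, 0)]  |A|=860.4483
6. canonical 4-gon: [(11.3104, 34.4457) (0, 38.8245) (0, 0) (37.2116, 0)]
7. shoelace: 860.4483

Area of P3's cell: 860.4483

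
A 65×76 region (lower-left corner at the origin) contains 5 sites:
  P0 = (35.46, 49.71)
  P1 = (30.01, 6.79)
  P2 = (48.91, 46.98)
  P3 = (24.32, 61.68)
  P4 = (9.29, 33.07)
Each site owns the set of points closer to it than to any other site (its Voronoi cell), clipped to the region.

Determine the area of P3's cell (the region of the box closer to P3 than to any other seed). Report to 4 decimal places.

1. box [0,65]×[0,76]: [(0, 0) (65, 0) (65, 76) (0, 76)]
2. ⊥bis P3·P0 via (29.89,55.695): [(0, 27.8776) (51.7079, 76) (0, 76)]  |A|=1244.1536
3. ⊥bis P3·P1 via (27.165,34.235): [(0, 31.419) (4.2823, 31.8629) (51.7079, 76) (0, 76)]  |A|=1236.5708
4. ⊥bis P3·P2 via (36.615,54.33): [(0, 31.419) (4.2823, 31.8629) (46.8877, 71.5141) (49.5694, 76) (0, 76)]  |A|=1231.7744
5. ⊥bis P3·P4 via (16.805,47.375): [(0, 56.2034) (19.4545, 45.9831) (46.8877, 71.5141) (49.5694, 76) (0, 76)]  |A|=963.8252
6. canonical 5-gon: [(0, 56.2034) (19.4545, 45.9831) (46.8877, 71.5141) (49.5694, 76) (0, 76)]
7. shoelace: 963.8252

Area of P3's cell: 963.8252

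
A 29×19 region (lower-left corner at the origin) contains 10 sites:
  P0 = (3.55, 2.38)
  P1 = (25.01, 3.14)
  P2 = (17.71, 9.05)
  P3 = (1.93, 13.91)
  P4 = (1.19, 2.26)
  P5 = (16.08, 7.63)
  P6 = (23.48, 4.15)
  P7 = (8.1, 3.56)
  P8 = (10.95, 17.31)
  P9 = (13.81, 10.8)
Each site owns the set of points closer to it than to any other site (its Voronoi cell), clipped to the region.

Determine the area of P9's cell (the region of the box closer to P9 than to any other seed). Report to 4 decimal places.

1. box [0,29]×[0,19]: [(0, 0) (29, 0) (29, 19) (0, 19)]
2. ⊥bis P9·P0 via (8.68,6.59): [(0, 17.1668) (14.0882, 0) (29, 0) (29, 19) (0, 19)]  |A|=430.0755
3. ⊥bis P9·P1 via (19.41,6.97): [(0, 17.1668) (14.0882, 0) (14.643, 0) (27.6377, 19) (0, 19)]  |A|=280.7419
4. ⊥bis P9·P2 via (15.76,9.925): [(0, 17.1668) (12.2898, 2.1914) (19.8321, 19) (0, 19)]  |A|=177.94
5. ⊥bis P9·P3 via (7.87,12.355): [(6.9217, 8.7325) (12.2898, 2.1914) (19.8321, 19) (9.6096, 19)]  |A|=122.2627
6. ⊥bis P9·P4 via (7.5,6.53): [(6.9217, 8.7325) (12.2898, 2.1914) (19.8321, 19) (9.6096, 19)]  |A|=122.2627
7. ⊥bis P9·P5 via (14.945,9.215): [(6.9217, 8.7325) (9.6421, 5.4177) (15.6764, 9.7388) (19.8321, 19) (9.6096, 19)]  |A|=106.808
8. ⊥bis P9·P6 via (18.645,7.475): [(6.9217, 8.7325) (9.6421, 5.4177) (15.6764, 9.7388) (19.8321, 19) (9.6096, 19)]  |A|=106.808
9. ⊥bis P9·P7 via (10.955,7.18): [(7.275, 10.0823) (11.5014, 6.7491) (15.6764, 9.7388) (19.8321, 19) (9.6096, 19)]  |A|=98.4742
10. ⊥bis P9·P8 via (12.38,14.055): [(7.7868, 12.0371) (7.275, 10.0823) (11.5014, 6.7491) (15.6764, 9.7388) (18.8981, 16.9186)]  |A|=53.6007
11. canonical 5-gon: [(7.7868, 12.0371) (7.275, 10.0823) (11.5014, 6.7491) (15.6764, 9.7388) (18.8981, 16.9186)]
12. shoelace: 53.6007

Area of P9's cell: 53.6007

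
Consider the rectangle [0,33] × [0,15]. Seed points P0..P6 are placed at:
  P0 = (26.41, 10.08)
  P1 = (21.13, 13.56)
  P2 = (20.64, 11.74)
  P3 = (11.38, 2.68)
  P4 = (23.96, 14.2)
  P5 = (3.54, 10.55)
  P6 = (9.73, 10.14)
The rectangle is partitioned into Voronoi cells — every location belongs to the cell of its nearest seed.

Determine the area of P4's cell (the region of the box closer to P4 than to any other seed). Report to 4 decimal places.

Area of P4's cell: 15.2904

1. box [0,33]×[0,15]: [(0, 0) (33, 0) (33, 15) (0, 15)]
2. ⊥bis P4·P0 via (25.185,12.14): [(0, 0) (4.77, 0) (29.9945, 15) (0, 15)]  |A|=260.7334
3. ⊥bis P4·P1 via (22.545,13.88): [(23.2048, 10.9625) (29.9945, 15) (22.2917, 15)]  |A|=15.5501
4. ⊥bis P4·P2 via (22.3,12.97): [(22.9488, 12.0944) (23.6093, 11.203) (29.9945, 15) (22.2917, 15)]  |A|=15.2904
5. ⊥bis P4·P3 via (17.67,8.44): [(22.9488, 12.0944) (23.6093, 11.203) (29.9945, 15) (22.2917, 15)]  |A|=15.2904
6. ⊥bis P4·P5 via (13.75,12.375): [(22.9488, 12.0944) (23.6093, 11.203) (29.9945, 15) (22.2917, 15)]  |A|=15.2904
7. ⊥bis P4·P6 via (16.845,12.17): [(22.9488, 12.0944) (23.6093, 11.203) (29.9945, 15) (22.2917, 15)]  |A|=15.2904
8. canonical 4-gon: [(22.9488, 12.0944) (23.6093, 11.203) (29.9945, 15) (22.2917, 15)]
9. shoelace: 15.2904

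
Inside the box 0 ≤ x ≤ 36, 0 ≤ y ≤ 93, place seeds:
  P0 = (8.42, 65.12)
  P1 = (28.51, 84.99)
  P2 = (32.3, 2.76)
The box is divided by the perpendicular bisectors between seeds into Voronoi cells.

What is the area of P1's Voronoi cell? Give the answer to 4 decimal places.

1. box [0,36]×[0,93]: [(0, 0) (36, 0) (36, 93) (0, 93)]
2. ⊥bis P1·P0 via (18.465,75.055): [(36, 57.3259) (36, 93) (0.7165, 93)]  |A|=629.3542
3. ⊥bis P1·P2 via (30.405,43.875): [(36, 57.3259) (36, 93) (0.7165, 93)]  |A|=629.3542
4. canonical 3-gon: [(36, 57.3259) (36, 93) (0.7165, 93)]
5. shoelace: 629.3542

Area of P1's cell: 629.3542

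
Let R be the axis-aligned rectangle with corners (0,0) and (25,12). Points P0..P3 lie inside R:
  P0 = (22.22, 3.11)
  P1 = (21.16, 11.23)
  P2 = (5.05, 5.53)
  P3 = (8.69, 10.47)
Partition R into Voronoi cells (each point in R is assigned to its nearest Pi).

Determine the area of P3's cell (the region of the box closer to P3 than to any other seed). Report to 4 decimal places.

Area of P3's cell: 64.9038

1. box [0,25]×[0,12]: [(0, 0) (25, 0) (25, 12) (0, 12)]
2. ⊥bis P3·P0 via (15.455,6.79): [(0, 0) (11.7614, 0) (18.2891, 12) (0, 12)]  |A|=180.3031
3. ⊥bis P3·P1 via (14.925,10.85): [(0, 0) (11.7614, 0) (15.2009, 6.3229) (14.8549, 12) (0, 12)]  |A|=170.5549
4. ⊥bis P3·P2 via (6.87,8): [(13.4684, 3.138) (15.2009, 6.3229) (14.8549, 12) (1.4414, 12)]  |A|=64.9038
5. canonical 4-gon: [(13.4684, 3.138) (15.2009, 6.3229) (14.8549, 12) (1.4414, 12)]
6. shoelace: 64.9038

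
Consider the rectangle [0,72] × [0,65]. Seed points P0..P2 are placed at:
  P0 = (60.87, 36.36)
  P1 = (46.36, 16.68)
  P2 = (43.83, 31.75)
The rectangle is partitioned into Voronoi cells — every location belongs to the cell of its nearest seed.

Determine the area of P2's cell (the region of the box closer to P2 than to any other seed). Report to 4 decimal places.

1. box [0,72]×[0,65]: [(0, 0) (72, 0) (72, 65) (0, 65)]
2. ⊥bis P2·P0 via (52.35,34.055): [(0, 0) (61.5632, 0) (43.9781, 65) (0, 65)]  |A|=3430.0948
3. ⊥bis P2·P1 via (45.095,24.215): [(0, 16.6443) (54.5813, 25.8076) (43.9781, 65) (0, 65)]  |A|=2181.4621
4. canonical 4-gon: [(0, 16.6443) (54.5813, 25.8076) (43.9781, 65) (0, 65)]
5. shoelace: 2181.4621

Area of P2's cell: 2181.4621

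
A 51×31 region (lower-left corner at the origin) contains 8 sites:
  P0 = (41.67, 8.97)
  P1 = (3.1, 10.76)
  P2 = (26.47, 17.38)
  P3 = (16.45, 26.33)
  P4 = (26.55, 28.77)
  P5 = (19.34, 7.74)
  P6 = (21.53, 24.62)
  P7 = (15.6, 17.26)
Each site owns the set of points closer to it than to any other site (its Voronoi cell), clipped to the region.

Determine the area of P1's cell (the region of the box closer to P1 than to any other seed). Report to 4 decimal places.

1. box [0,51]×[0,31]: [(0, 0) (51, 0) (51, 31) (0, 31)]
2. ⊥bis P1·P0 via (22.385,9.865): [(0, 0) (21.9272, 0) (23.3659, 31) (0, 31)]  |A|=702.042
3. ⊥bis P1·P2 via (14.785,14.07): [(0, 0) (18.7706, 0) (9.9893, 31) (0, 31)]  |A|=445.7777
4. ⊥bis P1·P3 via (9.775,18.545): [(0, 26.9263) (0, 0) (18.7706, 0) (14.7179, 14.3069)]  |A|=332.4233
5. ⊥bis P1·P4 via (14.825,19.765): [(0, 26.9263) (0, 0) (18.7706, 0) (14.7179, 14.3069)]  |A|=332.4233
6. ⊥bis P1·P5 via (11.22,9.25): [(12.5121, 16.1982) (0, 26.9263) (0, 0) (9.4999, 0)]  |A|=245.3921
7. ⊥bis P1·P6 via (12.315,17.69): [(12.5121, 16.1982) (0, 26.9263) (0, 0) (9.4999, 0)]  |A|=245.3921
8. ⊥bis P1·P7 via (9.35,14.01): [(11.3794, 10.1073) (4.7525, 22.8514) (0, 26.9263) (0, 0) (9.4999, 0)]  |A|=217.9926
9. canonical 5-gon: [(11.3794, 10.1073) (4.7525, 22.8514) (0, 26.9263) (0, 0) (9.4999, 0)]
10. shoelace: 217.9926

Area of P1's cell: 217.9926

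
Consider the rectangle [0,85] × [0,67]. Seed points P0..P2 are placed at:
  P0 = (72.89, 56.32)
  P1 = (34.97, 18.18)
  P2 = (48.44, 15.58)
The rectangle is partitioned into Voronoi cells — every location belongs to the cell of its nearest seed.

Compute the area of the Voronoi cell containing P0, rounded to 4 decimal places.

1. box [0,85]×[0,67]: [(0, 0) (85, 0) (85, 67) (0, 67)]
2. ⊥bis P0·P1 via (53.93,37.25): [(85, 6.3592) (85, 67) (24.0074, 67)]  |A|=1849.3195
3. ⊥bis P0·P2 via (60.665,35.95): [(46.9721, 44.1677) (85, 21.3454) (85, 67) (24.0074, 67)]  |A|=1564.3728
4. canonical 4-gon: [(46.9721, 44.1677) (85, 21.3454) (85, 67) (24.0074, 67)]
5. shoelace: 1564.3728

Area of P0's cell: 1564.3728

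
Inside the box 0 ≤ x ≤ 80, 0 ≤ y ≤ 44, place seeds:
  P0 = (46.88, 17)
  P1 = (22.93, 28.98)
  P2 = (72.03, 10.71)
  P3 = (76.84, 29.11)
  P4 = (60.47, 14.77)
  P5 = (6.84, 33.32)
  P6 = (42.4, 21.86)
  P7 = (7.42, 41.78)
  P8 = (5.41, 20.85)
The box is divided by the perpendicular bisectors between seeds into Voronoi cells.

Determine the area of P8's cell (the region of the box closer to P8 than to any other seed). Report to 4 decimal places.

1. box [0,80]×[0,44]: [(0, 0) (80, 0) (80, 44) (0, 44)]
2. ⊥bis P8·P0 via (26.145,18.925): [(0, 0) (24.388, 0) (28.4729, 44) (0, 44)]  |A|=1162.941
3. ⊥bis P8·P1 via (14.17,24.915): [(0, 0) (24.388, 0) (24.612, 2.4126) (5.3138, 44) (0, 44)]  |A|=681.3772
4. ⊥bis P8·P2 via (38.72,15.78): [(0, 0) (24.388, 0) (24.612, 2.4126) (5.3138, 44) (0, 44)]  |A|=681.3772
5. ⊥bis P8·P3 via (41.125,24.98): [(0, 0) (24.388, 0) (24.612, 2.4126) (5.3138, 44) (0, 44)]  |A|=681.3772
6. ⊥bis P8·P4 via (32.94,17.81): [(0, 0) (24.388, 0) (24.612, 2.4126) (5.3138, 44) (0, 44)]  |A|=681.3772
7. ⊥bis P8·P5 via (6.125,27.085): [(0, 27.7874) (0, 0) (24.388, 0) (24.612, 2.4126) (13.5586, 26.2325)]  |A|=524.2608
8. ⊥bis P8·P6 via (23.905,21.355): [(0, 27.7874) (0, 0) (24.388, 0) (24.4654, 0.8328) (24.4103, 2.8472) (13.5586, 26.2325)]  |A|=524.0697
9. ⊥bis P8·P7 via (6.415,31.315): [(0, 27.7874) (0, 0) (24.388, 0) (24.4654, 0.8328) (24.4103, 2.8472) (13.5586, 26.2325)]  |A|=524.0697
10. canonical 6-gon: [(0, 27.7874) (0, 0) (24.388, 0) (24.4654, 0.8328) (24.4103, 2.8472) (13.5586, 26.2325)]
11. shoelace: 524.0697

Area of P8's cell: 524.0697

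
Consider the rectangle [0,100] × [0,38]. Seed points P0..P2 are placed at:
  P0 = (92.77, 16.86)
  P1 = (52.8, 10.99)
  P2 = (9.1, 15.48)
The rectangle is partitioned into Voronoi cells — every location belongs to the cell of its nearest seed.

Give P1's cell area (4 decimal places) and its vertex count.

1. box [0,100]×[0,38]: [(0, 0) (100, 0) (100, 38) (0, 38)]
2. ⊥bis P1·P0 via (72.785,13.925): [(0, 0) (74.83, 0) (69.2493, 38) (0, 38)]  |A|=2737.508
3. ⊥bis P1·P2 via (30.95,13.235): [(29.5902, 0) (74.83, 0) (69.2493, 38) (33.4945, 38)]  |A|=1538.8995
4. canonical 4-gon: [(29.5902, 0) (74.83, 0) (69.2493, 38) (33.4945, 38)]
5. shoelace: 1538.8995

Area of P1's cell: 1538.8995 (4 vertices)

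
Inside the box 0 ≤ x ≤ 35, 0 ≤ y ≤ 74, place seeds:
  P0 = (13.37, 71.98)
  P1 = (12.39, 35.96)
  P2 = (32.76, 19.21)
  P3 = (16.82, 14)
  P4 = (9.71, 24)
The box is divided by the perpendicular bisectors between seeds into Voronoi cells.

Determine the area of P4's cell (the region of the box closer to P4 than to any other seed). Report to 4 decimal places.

1. box [0,35]×[0,74]: [(0, 0) (35, 0) (35, 74) (0, 74)]
2. ⊥bis P4·P0 via (11.54,47.99): [(0, 48.8703) (0, 0) (35, 0) (35, 46.2004)]  |A|=1663.7376
3. ⊥bis P4·P1 via (11.05,29.98): [(0, 32.4561) (0, 0) (35, 0) (35, 24.6133)]  |A|=998.7139
4. ⊥bis P4·P2 via (21.235,21.605): [(22.4448, 27.4267) (0, 32.4561) (0, 0) (16.7453, 0)]  |A|=593.8686
5. ⊥bis P4·P3 via (13.265,19): [(21.9815, 25.1975) (22.4448, 27.4267) (0, 32.4561) (0, 9.5686)]  |A|=277.7331
6. canonical 4-gon: [(21.9815, 25.1975) (22.4448, 27.4267) (0, 32.4561) (0, 9.5686)]
7. shoelace: 277.7331

Area of P4's cell: 277.7331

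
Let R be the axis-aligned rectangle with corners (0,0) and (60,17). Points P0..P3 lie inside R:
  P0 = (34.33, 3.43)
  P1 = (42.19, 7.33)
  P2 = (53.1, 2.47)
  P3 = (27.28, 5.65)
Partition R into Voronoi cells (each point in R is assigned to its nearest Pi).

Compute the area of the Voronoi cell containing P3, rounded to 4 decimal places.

1. box [0,60]×[0,17]: [(0, 0) (60, 0) (60, 17) (0, 17)]
2. ⊥bis P3·P0 via (30.805,4.54): [(0, 0) (29.3754, 0) (34.7286, 17) (0, 17)]  |A|=544.8836
3. ⊥bis P3·P1 via (34.735,6.49): [(0, 0) (29.3754, 0) (33.8612, 14.2454) (33.5508, 17) (0, 17)]  |A|=543.2614
4. ⊥bis P3·P2 via (40.19,4.06): [(0, 0) (29.3754, 0) (33.8612, 14.2454) (33.5508, 17) (0, 17)]  |A|=543.2614
5. canonical 5-gon: [(0, 0) (29.3754, 0) (33.8612, 14.2454) (33.5508, 17) (0, 17)]
6. shoelace: 543.2614

Area of P3's cell: 543.2614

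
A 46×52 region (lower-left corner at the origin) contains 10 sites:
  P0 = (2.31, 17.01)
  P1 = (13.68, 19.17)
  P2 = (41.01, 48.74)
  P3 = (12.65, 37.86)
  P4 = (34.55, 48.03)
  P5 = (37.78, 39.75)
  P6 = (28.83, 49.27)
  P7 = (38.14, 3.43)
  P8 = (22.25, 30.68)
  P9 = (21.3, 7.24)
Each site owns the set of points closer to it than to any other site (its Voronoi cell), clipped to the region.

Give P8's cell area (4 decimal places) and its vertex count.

1. box [0,46]×[0,52]: [(0, 0) (46, 0) (46, 52) (0, 52)]
2. ⊥bis P8·P0 via (12.28,23.845): [(0, 41.7575) (28.6271, 0) (46, 0) (46, 52) (0, 52)]  |A|=1794.3027
3. ⊥bis P8·P1 via (17.965,24.925): [(0, 41.7575) (4.84, 34.6975) (46, 4.051) (46, 52) (0, 52)]  |A|=1409.5357
4. ⊥bis P8·P2 via (31.63,39.71): [(0, 41.7575) (4.84, 34.6975) (46, 4.051) (46, 24.783) (19.7986, 52) (0, 52)]  |A|=1052.974
5. ⊥bis P8·P3 via (17.45,34.27): [(13.1449, 28.5139) (46, 4.051) (46, 24.783) (25.9396, 45.621)]  |A|=645.4715
6. ⊥bis P8·P4 via (28.4,39.355): [(23.7295, 42.666) (13.1449, 28.5139) (46, 4.051) (46, 24.783) (39.6489, 31.3802)]  |A|=609.4801
7. ⊥bis P8·P5 via (30.015,35.215): [(27.0298, 40.3264) (23.7295, 42.666) (13.1449, 28.5139) (46, 4.051) (46, 7.8449)]  |A|=435.603
8. ⊥bis P8·P6 via (25.54,39.975): [(27.6767, 39.2187) (22.5171, 41.045) (13.1449, 28.5139) (46, 4.051) (46, 7.8449)]  |A|=429.2428
9. ⊥bis P8·P7 via (30.195,17.055): [(37.9723, 21.5901) (27.6767, 39.2187) (22.5171, 41.045) (13.1449, 28.5139) (29.264, 16.5121)]  |A|=317.264
10. ⊥bis P8·P9 via (21.775,18.96): [(32.7024, 18.5171) (37.9723, 21.5901) (27.6767, 39.2187) (22.5171, 41.045) (13.1449, 28.5139) (26.2182, 18.7799)]  |A|=310.3117
11. canonical 6-gon: [(32.7024, 18.5171) (37.9723, 21.5901) (27.6767, 39.2187) (22.5171, 41.045) (13.1449, 28.5139) (26.2182, 18.7799)]
12. shoelace: 310.3117

Area of P8's cell: 310.3117 (6 vertices)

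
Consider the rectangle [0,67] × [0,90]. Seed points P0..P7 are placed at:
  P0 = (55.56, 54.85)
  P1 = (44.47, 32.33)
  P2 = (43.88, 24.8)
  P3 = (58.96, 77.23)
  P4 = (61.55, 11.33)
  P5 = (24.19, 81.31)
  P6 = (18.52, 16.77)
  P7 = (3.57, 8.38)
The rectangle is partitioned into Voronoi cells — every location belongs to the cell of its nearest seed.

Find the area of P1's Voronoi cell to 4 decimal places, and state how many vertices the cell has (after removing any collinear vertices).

Area of P1's cell: 757.3957 (6 vertices)

1. box [0,67]×[0,90]: [(0, 0) (67, 0) (67, 90) (0, 90)]
2. ⊥bis P1·P0 via (50.015,43.59): [(0, 68.2199) (0, 0) (67, 0) (67, 35.2257)]  |A|=3465.4297
3. ⊥bis P1·P2 via (44.175,28.565): [(0, 68.2199) (0, 32.0263) (67, 26.7766) (67, 35.2257)]  |A|=1495.5345
4. ⊥bis P1·P3 via (51.715,54.78): [(0, 68.2199) (0, 32.0263) (67, 26.7766) (67, 35.2257)]  |A|=1495.5345
5. ⊥bis P1·P4 via (53.01,21.83): [(0, 68.2199) (0, 32.0263) (59.7868, 27.3418) (67, 33.2085) (67, 35.2257)]  |A|=1472.3369
6. ⊥bis P1·P5 via (34.33,56.82): [(28.2562, 54.3052) (0, 42.6058) (0, 32.0263) (59.7868, 27.3418) (67, 33.2085) (67, 35.2257)]  |A|=1110.4577
7. ⊥bis P1·P6 via (31.495,24.55): [(28.2562, 54.3052) (16.5577, 49.4615) (28.3438, 29.8054) (59.7868, 27.3418) (67, 33.2085) (67, 35.2257)]  |A|=757.3957
8. ⊥bis P1·P7 via (24.02,20.355): [(28.2562, 54.3052) (16.5577, 49.4615) (28.3438, 29.8054) (59.7868, 27.3418) (67, 33.2085) (67, 35.2257)]  |A|=757.3957
9. canonical 6-gon: [(28.2562, 54.3052) (16.5577, 49.4615) (28.3438, 29.8054) (59.7868, 27.3418) (67, 33.2085) (67, 35.2257)]
10. shoelace: 757.3957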